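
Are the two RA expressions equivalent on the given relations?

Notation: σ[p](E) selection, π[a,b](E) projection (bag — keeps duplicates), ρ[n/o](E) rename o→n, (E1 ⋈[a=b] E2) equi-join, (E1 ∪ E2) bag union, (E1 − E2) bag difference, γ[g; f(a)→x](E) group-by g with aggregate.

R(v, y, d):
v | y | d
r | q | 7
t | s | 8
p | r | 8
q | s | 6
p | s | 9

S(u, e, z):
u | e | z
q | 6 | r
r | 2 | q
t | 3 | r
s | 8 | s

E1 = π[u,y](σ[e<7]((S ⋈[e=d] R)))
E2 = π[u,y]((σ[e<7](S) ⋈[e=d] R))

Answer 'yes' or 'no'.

E1 stepwise |·|:
  S → 4
  R → 5
  (S ⋈[e=d] R) → 3
  σ[e<7]((S ⋈[e=d] R)) → 1
  π[u,y](σ[e<7]((S ⋈[e=d] R))) → 1
E2 stepwise |·|:
  S → 4
  σ[e<7](S) → 3
  R → 5
  (σ[e<7](S) ⋈[e=d] R) → 1
  π[u,y]((σ[e<7](S) ⋈[e=d] R)) → 1

E1 and E2 produce the same multiset:
u | y
q | s

yes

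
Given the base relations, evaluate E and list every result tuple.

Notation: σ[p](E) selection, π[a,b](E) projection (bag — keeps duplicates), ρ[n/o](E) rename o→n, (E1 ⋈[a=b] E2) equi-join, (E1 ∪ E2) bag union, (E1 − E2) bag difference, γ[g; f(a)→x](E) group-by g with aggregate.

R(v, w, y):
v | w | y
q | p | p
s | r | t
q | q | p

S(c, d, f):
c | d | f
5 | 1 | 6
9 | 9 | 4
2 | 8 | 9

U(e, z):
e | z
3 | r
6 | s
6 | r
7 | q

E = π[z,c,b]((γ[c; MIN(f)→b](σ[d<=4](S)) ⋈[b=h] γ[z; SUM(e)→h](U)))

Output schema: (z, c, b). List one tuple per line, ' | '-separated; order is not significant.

Per-node cardinality:
  S → 3
  σ[d<=4](S) → 1
  γ[c; MIN(f)→b](σ[d<=4](S)) → 1
  U → 4
  γ[z; SUM(e)→h](U) → 3
  (γ[c; MIN(f)→b](σ[d<=4](S)) ⋈[b=h] γ[z; SUM(e)→h](U)) → 1
  π[z,c,b]((γ[c; MIN(f)→b](σ[d<=4](S)) ⋈[b=h] γ[z; SUM(e)→h](U))) → 1

== RESULT ==
z | c | b
s | 5 | 6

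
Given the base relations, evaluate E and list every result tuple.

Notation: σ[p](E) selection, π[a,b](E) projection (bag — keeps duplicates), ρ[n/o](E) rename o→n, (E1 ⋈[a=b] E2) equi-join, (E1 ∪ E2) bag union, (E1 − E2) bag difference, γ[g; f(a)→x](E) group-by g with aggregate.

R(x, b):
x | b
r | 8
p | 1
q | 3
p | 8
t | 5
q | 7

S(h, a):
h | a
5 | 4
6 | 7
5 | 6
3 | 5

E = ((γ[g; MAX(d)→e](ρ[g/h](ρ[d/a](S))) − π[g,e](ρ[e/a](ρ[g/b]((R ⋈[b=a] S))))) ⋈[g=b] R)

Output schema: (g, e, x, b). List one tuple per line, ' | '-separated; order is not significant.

Per-node cardinality:
  S → 4
  ρ[d/a](S) → 4
  ρ[g/h](ρ[d/a](S)) → 4
  γ[g; MAX(d)→e](ρ[g/h](ρ[d/a](S))) → 3
  R → 6
  S → 4
  (R ⋈[b=a] S) → 2
  ρ[g/b]((R ⋈[b=a] S)) → 2
  ρ[e/a](ρ[g/b]((R ⋈[b=a] S))) → 2
  π[g,e](ρ[e/a](ρ[g/b]((R ⋈[b=a] S)))) → 2
  (γ[g; MAX(d)→e](ρ[g/h](ρ[d/a](S))) − π[g,e](ρ[e/a](ρ[g/b]((R ⋈[b=a] S))))) → 3
  R → 6
  ((γ[g; MAX(d)→e](ρ[g/h](ρ[d/a](S))) − π[g,e](ρ[e/a](ρ[g/b]((R ⋈[b=a] S))))) ⋈[g=b] R) → 2

== RESULT ==
g | e | x | b
3 | 5 | q | 3
5 | 6 | t | 5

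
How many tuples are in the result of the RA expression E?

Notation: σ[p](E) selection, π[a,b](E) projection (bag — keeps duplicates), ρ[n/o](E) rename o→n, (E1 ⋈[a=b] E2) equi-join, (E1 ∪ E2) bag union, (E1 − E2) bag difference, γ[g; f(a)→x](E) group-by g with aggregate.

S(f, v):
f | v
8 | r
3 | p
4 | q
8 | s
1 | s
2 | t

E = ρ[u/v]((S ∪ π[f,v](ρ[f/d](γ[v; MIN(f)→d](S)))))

Row counts bottom-up:
  S → 6
  S → 6
  γ[v; MIN(f)→d](S) → 5
  ρ[f/d](γ[v; MIN(f)→d](S)) → 5
  π[f,v](ρ[f/d](γ[v; MIN(f)→d](S))) → 5
  (S ∪ π[f,v](ρ[f/d](γ[v; MIN(f)→d](S)))) → 11
  ρ[u/v]((S ∪ π[f,v](ρ[f/d](γ[v; MIN(f)→d](S))))) → 11

|E| = 11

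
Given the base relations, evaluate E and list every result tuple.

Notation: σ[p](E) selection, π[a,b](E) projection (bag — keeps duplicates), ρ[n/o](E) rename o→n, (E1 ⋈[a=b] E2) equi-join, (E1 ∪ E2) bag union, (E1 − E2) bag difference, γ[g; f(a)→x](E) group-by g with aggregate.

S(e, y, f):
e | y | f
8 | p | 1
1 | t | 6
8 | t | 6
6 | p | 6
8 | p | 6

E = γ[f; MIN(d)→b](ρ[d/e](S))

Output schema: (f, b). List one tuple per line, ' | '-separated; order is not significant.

Subexpression sizes:
  S → 5
  ρ[d/e](S) → 5
  γ[f; MIN(d)→b](ρ[d/e](S)) → 2

== RESULT ==
f | b
1 | 8
6 | 1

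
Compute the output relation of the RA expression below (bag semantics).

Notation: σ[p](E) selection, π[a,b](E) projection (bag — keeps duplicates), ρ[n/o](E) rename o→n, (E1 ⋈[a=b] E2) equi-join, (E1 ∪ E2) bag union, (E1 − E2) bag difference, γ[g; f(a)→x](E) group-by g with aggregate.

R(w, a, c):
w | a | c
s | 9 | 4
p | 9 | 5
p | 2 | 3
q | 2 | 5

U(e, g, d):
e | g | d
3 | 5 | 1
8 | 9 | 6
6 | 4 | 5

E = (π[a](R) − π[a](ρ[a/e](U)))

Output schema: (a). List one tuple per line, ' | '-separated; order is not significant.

Stepwise |·|:
  R → 4
  π[a](R) → 4
  U → 3
  ρ[a/e](U) → 3
  π[a](ρ[a/e](U)) → 3
  (π[a](R) − π[a](ρ[a/e](U))) → 4

== RESULT ==
a
2
2
9
9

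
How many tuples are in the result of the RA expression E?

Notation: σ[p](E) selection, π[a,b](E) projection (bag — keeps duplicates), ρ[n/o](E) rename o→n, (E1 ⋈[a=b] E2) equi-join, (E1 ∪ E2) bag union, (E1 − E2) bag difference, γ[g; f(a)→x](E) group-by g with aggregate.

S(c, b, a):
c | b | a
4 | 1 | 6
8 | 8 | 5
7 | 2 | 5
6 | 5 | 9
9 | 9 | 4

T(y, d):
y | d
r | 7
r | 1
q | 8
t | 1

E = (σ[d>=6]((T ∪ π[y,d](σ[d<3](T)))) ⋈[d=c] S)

Subexpression sizes:
  T → 4
  T → 4
  σ[d<3](T) → 2
  π[y,d](σ[d<3](T)) → 2
  (T ∪ π[y,d](σ[d<3](T))) → 6
  σ[d>=6]((T ∪ π[y,d](σ[d<3](T)))) → 2
  S → 5
  (σ[d>=6]((T ∪ π[y,d](σ[d<3](T)))) ⋈[d=c] S) → 2

|E| = 2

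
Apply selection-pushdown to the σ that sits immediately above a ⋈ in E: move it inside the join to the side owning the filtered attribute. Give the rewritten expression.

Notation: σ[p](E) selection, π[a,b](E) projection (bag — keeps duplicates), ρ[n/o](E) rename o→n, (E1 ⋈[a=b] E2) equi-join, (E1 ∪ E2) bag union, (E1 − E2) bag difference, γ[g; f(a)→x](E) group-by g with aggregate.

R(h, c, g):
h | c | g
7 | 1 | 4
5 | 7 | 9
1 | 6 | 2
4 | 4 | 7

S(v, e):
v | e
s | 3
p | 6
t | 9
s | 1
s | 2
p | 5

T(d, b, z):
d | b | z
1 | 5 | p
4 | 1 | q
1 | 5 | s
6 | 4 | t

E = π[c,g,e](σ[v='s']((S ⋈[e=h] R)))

σ filters on v, owned by the left side.
E' = π[c,g,e]((σ[v='s'](S) ⋈[e=h] R))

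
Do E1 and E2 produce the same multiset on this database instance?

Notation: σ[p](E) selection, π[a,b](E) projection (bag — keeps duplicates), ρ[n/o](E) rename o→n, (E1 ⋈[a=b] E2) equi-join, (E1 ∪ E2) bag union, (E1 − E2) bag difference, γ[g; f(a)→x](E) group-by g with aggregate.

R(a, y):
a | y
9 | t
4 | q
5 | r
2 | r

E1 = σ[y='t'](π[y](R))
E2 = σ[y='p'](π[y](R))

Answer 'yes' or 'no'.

E1 row counts bottom-up:
  R → 4
  π[y](R) → 4
  σ[y='t'](π[y](R)) → 1
E2 row counts bottom-up:
  R → 4
  π[y](R) → 4
  σ[y='p'](π[y](R)) → 0

E1 result:
y
t
E2 result:
y
(0 rows)
Witness: ('t',) appears 1× in E1 but 0× in E2.

no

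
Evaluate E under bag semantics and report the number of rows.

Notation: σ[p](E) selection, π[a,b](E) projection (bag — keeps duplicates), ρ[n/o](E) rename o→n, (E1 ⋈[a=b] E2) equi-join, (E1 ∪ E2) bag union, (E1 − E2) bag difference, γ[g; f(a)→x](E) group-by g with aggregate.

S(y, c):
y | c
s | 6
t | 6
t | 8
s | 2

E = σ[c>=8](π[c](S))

Per-node cardinality:
  S → 4
  π[c](S) → 4
  σ[c>=8](π[c](S)) → 1

|E| = 1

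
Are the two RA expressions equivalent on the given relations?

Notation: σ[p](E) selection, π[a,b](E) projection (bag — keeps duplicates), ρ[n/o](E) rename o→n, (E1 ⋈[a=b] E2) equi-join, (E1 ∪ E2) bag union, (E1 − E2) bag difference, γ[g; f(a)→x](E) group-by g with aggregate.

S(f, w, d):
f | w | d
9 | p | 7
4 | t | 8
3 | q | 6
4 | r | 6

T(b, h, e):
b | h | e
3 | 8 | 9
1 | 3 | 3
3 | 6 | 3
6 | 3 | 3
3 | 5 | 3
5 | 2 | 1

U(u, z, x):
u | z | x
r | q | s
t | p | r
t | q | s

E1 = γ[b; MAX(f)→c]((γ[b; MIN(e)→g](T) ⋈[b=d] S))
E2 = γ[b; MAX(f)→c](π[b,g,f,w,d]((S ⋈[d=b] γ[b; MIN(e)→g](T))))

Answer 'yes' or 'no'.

E1 per-node cardinality:
  T → 6
  γ[b; MIN(e)→g](T) → 4
  S → 4
  (γ[b; MIN(e)→g](T) ⋈[b=d] S) → 2
  γ[b; MAX(f)→c]((γ[b; MIN(e)→g](T) ⋈[b=d] S)) → 1
E2 per-node cardinality:
  S → 4
  T → 6
  γ[b; MIN(e)→g](T) → 4
  (S ⋈[d=b] γ[b; MIN(e)→g](T)) → 2
  π[b,g,f,w,d]((S ⋈[d=b] γ[b; MIN(e)→g](T))) → 2
  γ[b; MAX(f)→c](π[b,g,f,w,d]((S ⋈[d=b] γ[b; MIN(e)→g](T)))) → 1

E1 and E2 produce the same multiset:
b | c
6 | 4

yes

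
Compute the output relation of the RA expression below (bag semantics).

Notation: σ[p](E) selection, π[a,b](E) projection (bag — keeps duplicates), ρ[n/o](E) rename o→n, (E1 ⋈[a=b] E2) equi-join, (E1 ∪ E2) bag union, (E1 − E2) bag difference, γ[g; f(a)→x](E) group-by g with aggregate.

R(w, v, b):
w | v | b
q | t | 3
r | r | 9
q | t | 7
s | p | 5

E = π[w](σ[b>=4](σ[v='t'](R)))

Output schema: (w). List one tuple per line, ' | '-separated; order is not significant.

Stepwise |·|:
  R → 4
  σ[v='t'](R) → 2
  σ[b>=4](σ[v='t'](R)) → 1
  π[w](σ[b>=4](σ[v='t'](R))) → 1

== RESULT ==
w
q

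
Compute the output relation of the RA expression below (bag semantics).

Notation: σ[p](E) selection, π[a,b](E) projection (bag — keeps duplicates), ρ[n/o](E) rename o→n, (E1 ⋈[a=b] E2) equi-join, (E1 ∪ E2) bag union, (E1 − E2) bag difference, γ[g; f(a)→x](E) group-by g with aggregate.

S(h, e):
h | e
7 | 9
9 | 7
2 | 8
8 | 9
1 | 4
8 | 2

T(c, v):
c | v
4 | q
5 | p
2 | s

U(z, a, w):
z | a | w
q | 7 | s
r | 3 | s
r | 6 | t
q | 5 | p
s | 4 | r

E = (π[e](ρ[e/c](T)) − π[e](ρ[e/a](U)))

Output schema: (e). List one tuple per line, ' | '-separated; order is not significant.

Subexpression sizes:
  T → 3
  ρ[e/c](T) → 3
  π[e](ρ[e/c](T)) → 3
  U → 5
  ρ[e/a](U) → 5
  π[e](ρ[e/a](U)) → 5
  (π[e](ρ[e/c](T)) − π[e](ρ[e/a](U))) → 1

== RESULT ==
e
2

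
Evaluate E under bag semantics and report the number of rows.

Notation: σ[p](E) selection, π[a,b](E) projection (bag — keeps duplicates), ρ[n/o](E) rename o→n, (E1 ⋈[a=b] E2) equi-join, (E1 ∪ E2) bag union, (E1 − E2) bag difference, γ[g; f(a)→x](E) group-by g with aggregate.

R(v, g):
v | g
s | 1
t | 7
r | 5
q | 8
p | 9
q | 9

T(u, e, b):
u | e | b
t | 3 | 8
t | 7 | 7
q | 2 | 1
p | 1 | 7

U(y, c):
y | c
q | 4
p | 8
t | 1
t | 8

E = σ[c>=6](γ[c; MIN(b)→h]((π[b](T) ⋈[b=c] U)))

Stepwise |·|:
  T → 4
  π[b](T) → 4
  U → 4
  (π[b](T) ⋈[b=c] U) → 3
  γ[c; MIN(b)→h]((π[b](T) ⋈[b=c] U)) → 2
  σ[c>=6](γ[c; MIN(b)→h]((π[b](T) ⋈[b=c] U))) → 1

|E| = 1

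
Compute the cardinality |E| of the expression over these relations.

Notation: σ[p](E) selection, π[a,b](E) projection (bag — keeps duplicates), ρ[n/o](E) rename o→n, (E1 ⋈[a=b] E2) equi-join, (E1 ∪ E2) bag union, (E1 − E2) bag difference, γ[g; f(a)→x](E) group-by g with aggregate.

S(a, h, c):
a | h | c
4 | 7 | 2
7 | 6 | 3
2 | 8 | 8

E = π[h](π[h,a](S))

Row counts bottom-up:
  S → 3
  π[h,a](S) → 3
  π[h](π[h,a](S)) → 3

|E| = 3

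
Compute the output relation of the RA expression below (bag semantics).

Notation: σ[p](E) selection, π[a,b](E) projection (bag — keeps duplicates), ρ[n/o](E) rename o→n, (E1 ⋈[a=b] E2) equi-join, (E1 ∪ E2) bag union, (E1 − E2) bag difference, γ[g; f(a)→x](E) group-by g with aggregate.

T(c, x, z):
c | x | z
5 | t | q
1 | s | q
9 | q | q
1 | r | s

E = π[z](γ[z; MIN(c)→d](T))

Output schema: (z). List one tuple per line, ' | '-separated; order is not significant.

Per-node cardinality:
  T → 4
  γ[z; MIN(c)→d](T) → 2
  π[z](γ[z; MIN(c)→d](T)) → 2

== RESULT ==
z
q
s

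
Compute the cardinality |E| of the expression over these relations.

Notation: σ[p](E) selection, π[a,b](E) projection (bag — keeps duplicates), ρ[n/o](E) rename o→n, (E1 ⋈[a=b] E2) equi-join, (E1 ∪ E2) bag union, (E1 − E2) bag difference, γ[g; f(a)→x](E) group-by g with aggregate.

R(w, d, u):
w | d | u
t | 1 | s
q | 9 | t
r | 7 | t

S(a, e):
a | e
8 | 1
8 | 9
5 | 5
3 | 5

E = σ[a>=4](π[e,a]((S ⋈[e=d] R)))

Stepwise |·|:
  S → 4
  R → 3
  (S ⋈[e=d] R) → 2
  π[e,a]((S ⋈[e=d] R)) → 2
  σ[a>=4](π[e,a]((S ⋈[e=d] R))) → 2

|E| = 2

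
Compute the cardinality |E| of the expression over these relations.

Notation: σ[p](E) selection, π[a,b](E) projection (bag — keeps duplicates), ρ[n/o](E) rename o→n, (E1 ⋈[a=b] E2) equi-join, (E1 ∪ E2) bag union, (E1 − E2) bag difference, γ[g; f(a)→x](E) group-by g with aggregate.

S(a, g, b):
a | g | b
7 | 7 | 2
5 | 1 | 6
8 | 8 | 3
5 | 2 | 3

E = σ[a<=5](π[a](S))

Stepwise |·|:
  S → 4
  π[a](S) → 4
  σ[a<=5](π[a](S)) → 2

|E| = 2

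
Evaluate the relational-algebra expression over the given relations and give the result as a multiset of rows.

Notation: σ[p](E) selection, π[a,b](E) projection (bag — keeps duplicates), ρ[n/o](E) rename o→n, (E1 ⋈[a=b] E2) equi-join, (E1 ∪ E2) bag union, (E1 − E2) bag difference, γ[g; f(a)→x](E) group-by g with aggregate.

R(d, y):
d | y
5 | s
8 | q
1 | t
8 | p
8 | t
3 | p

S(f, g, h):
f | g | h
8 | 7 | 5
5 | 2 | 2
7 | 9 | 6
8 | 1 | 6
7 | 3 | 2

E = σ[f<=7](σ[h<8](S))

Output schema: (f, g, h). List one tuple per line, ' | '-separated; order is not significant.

Stepwise |·|:
  S → 5
  σ[h<8](S) → 5
  σ[f<=7](σ[h<8](S)) → 3

== RESULT ==
f | g | h
5 | 2 | 2
7 | 3 | 2
7 | 9 | 6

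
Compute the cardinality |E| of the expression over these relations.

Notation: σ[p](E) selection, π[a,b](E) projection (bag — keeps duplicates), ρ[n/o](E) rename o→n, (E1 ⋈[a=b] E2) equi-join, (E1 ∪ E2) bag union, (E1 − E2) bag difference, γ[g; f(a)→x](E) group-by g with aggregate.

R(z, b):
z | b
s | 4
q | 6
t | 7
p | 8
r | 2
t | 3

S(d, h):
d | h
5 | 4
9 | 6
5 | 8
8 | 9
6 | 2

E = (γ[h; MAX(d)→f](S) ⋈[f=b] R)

Row counts bottom-up:
  S → 5
  γ[h; MAX(d)→f](S) → 5
  R → 6
  (γ[h; MAX(d)→f](S) ⋈[f=b] R) → 2

|E| = 2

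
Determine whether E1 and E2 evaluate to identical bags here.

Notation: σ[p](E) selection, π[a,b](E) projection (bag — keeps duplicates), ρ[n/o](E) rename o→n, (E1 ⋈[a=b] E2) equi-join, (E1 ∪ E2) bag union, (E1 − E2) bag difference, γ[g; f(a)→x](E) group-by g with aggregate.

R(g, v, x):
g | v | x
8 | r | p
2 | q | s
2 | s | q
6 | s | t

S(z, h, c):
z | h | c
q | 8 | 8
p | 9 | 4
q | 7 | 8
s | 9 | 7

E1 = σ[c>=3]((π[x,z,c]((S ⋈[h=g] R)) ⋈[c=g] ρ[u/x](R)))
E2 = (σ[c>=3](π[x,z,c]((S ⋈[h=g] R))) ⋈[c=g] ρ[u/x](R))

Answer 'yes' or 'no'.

E1 stepwise |·|:
  S → 4
  R → 4
  (S ⋈[h=g] R) → 1
  π[x,z,c]((S ⋈[h=g] R)) → 1
  R → 4
  ρ[u/x](R) → 4
  (π[x,z,c]((S ⋈[h=g] R)) ⋈[c=g] ρ[u/x](R)) → 1
  σ[c>=3]((π[x,z,c]((S ⋈[h=g] R)) ⋈[c=g] ρ[u/x](R))) → 1
E2 stepwise |·|:
  S → 4
  R → 4
  (S ⋈[h=g] R) → 1
  π[x,z,c]((S ⋈[h=g] R)) → 1
  σ[c>=3](π[x,z,c]((S ⋈[h=g] R))) → 1
  R → 4
  ρ[u/x](R) → 4
  (σ[c>=3](π[x,z,c]((S ⋈[h=g] R))) ⋈[c=g] ρ[u/x](R)) → 1

E1 and E2 produce the same multiset:
x | z | c | g | v | u
p | q | 8 | 8 | r | p

yes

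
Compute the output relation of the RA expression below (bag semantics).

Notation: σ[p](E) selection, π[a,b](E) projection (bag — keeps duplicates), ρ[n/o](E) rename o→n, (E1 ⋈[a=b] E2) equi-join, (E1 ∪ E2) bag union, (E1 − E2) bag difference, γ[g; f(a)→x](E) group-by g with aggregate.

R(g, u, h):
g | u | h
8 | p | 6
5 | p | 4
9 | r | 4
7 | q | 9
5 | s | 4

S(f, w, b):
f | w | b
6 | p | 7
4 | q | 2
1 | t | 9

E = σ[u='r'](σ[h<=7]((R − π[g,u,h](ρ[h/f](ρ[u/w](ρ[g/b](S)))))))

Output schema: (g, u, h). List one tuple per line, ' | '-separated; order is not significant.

Subexpression sizes:
  R → 5
  S → 3
  ρ[g/b](S) → 3
  ρ[u/w](ρ[g/b](S)) → 3
  ρ[h/f](ρ[u/w](ρ[g/b](S))) → 3
  π[g,u,h](ρ[h/f](ρ[u/w](ρ[g/b](S)))) → 3
  (R − π[g,u,h](ρ[h/f](ρ[u/w](ρ[g/b](S))))) → 5
  σ[h<=7]((R − π[g,u,h](ρ[h/f](ρ[u/w](ρ[g/b](S)))))) → 4
  σ[u='r'](σ[h<=7]((R − π[g,u,h](ρ[h/f](ρ[u/w](ρ[g/b](S))))))) → 1

== RESULT ==
g | u | h
9 | r | 4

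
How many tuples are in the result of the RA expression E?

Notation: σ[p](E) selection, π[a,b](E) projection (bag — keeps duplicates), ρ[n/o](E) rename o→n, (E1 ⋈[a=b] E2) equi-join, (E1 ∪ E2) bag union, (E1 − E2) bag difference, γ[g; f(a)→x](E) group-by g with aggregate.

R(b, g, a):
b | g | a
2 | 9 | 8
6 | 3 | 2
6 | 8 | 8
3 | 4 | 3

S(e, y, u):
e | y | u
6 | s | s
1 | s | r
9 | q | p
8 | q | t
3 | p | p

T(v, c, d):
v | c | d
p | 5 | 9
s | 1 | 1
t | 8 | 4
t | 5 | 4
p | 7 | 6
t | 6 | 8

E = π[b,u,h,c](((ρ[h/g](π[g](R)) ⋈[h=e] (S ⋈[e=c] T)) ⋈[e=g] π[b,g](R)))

Per-node cardinality:
  R → 4
  π[g](R) → 4
  ρ[h/g](π[g](R)) → 4
  S → 5
  T → 6
  (S ⋈[e=c] T) → 3
  (ρ[h/g](π[g](R)) ⋈[h=e] (S ⋈[e=c] T)) → 1
  R → 4
  π[b,g](R) → 4
  ((ρ[h/g](π[g](R)) ⋈[h=e] (S ⋈[e=c] T)) ⋈[e=g] π[b,g](R)) → 1
  π[b,u,h,c](((ρ[h/g](π[g](R)) ⋈[h=e] (S ⋈[e=c] T)) ⋈[e=g] π[b,g](R))) → 1

|E| = 1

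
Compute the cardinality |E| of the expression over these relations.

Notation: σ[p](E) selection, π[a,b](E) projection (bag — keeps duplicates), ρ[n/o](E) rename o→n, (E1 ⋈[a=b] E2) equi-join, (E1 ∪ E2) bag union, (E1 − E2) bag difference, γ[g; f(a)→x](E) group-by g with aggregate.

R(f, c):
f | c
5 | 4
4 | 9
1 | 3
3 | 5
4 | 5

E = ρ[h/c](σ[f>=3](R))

Row counts bottom-up:
  R → 5
  σ[f>=3](R) → 4
  ρ[h/c](σ[f>=3](R)) → 4

|E| = 4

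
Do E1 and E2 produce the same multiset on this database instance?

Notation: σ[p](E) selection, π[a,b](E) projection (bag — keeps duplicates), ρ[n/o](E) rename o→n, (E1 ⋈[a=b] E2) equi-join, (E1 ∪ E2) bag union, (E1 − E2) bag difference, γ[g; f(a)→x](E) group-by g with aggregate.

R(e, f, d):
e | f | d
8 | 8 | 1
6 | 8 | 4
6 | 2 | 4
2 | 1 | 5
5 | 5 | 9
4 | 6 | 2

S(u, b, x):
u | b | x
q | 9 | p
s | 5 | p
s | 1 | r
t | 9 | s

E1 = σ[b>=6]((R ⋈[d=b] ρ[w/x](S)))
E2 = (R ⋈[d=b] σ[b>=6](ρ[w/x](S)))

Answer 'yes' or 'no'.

E1 per-node cardinality:
  R → 6
  S → 4
  ρ[w/x](S) → 4
  (R ⋈[d=b] ρ[w/x](S)) → 4
  σ[b>=6]((R ⋈[d=b] ρ[w/x](S))) → 2
E2 per-node cardinality:
  R → 6
  S → 4
  ρ[w/x](S) → 4
  σ[b>=6](ρ[w/x](S)) → 2
  (R ⋈[d=b] σ[b>=6](ρ[w/x](S))) → 2

E1 and E2 produce the same multiset:
e | f | d | u | b | w
5 | 5 | 9 | q | 9 | p
5 | 5 | 9 | t | 9 | s

yes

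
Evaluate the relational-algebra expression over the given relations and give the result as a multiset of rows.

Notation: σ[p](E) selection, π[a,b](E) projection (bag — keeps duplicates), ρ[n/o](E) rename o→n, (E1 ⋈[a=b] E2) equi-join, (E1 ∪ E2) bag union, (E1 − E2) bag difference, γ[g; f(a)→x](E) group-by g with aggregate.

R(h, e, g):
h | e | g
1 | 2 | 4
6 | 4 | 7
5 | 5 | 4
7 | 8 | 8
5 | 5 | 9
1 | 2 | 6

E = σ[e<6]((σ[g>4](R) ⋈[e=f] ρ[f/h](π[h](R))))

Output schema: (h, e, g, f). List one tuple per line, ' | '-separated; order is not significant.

Stepwise |·|:
  R → 6
  σ[g>4](R) → 4
  R → 6
  π[h](R) → 6
  ρ[f/h](π[h](R)) → 6
  (σ[g>4](R) ⋈[e=f] ρ[f/h](π[h](R))) → 2
  σ[e<6]((σ[g>4](R) ⋈[e=f] ρ[f/h](π[h](R)))) → 2

== RESULT ==
h | e | g | f
5 | 5 | 9 | 5
5 | 5 | 9 | 5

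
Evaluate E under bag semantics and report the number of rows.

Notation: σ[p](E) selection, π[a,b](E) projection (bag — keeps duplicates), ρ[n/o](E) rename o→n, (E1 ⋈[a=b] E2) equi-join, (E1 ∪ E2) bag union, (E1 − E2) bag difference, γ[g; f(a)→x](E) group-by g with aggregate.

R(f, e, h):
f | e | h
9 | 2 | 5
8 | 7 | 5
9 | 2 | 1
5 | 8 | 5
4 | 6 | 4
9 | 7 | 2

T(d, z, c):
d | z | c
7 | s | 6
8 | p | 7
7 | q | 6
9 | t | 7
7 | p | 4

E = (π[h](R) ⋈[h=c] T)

Row counts bottom-up:
  R → 6
  π[h](R) → 6
  T → 5
  (π[h](R) ⋈[h=c] T) → 1

|E| = 1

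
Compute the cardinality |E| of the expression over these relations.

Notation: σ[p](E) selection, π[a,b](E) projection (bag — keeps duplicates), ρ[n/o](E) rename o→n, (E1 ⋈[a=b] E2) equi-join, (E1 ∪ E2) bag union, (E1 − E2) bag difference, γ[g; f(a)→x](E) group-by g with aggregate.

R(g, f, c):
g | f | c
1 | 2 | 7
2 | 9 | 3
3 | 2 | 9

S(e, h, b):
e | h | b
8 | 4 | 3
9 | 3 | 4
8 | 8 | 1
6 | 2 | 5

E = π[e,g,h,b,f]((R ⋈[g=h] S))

Row counts bottom-up:
  R → 3
  S → 4
  (R ⋈[g=h] S) → 2
  π[e,g,h,b,f]((R ⋈[g=h] S)) → 2

|E| = 2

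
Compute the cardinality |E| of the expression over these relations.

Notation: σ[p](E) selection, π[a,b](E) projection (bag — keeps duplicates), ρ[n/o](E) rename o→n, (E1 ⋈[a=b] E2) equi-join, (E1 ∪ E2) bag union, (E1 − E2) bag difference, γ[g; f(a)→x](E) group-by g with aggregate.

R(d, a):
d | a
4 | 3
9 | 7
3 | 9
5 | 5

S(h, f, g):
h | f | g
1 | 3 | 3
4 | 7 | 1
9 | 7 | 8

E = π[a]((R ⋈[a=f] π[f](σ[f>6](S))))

Stepwise |·|:
  R → 4
  S → 3
  σ[f>6](S) → 2
  π[f](σ[f>6](S)) → 2
  (R ⋈[a=f] π[f](σ[f>6](S))) → 2
  π[a]((R ⋈[a=f] π[f](σ[f>6](S)))) → 2

|E| = 2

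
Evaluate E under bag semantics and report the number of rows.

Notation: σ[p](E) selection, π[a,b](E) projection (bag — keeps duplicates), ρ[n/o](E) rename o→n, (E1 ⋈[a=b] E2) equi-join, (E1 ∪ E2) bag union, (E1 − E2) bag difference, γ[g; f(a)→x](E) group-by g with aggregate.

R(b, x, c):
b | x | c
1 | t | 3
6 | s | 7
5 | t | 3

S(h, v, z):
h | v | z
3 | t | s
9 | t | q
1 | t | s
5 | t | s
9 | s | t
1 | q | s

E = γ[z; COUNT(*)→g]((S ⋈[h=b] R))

Subexpression sizes:
  S → 6
  R → 3
  (S ⋈[h=b] R) → 3
  γ[z; COUNT(*)→g]((S ⋈[h=b] R)) → 1

|E| = 1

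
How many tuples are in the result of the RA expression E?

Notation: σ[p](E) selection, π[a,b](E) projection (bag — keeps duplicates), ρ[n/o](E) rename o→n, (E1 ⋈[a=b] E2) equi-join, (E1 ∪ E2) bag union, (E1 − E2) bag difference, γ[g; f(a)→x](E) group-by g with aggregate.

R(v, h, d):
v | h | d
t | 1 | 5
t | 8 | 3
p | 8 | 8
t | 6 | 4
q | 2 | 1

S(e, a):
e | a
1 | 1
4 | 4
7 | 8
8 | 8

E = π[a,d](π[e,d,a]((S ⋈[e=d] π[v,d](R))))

Row counts bottom-up:
  S → 4
  R → 5
  π[v,d](R) → 5
  (S ⋈[e=d] π[v,d](R)) → 3
  π[e,d,a]((S ⋈[e=d] π[v,d](R))) → 3
  π[a,d](π[e,d,a]((S ⋈[e=d] π[v,d](R)))) → 3

|E| = 3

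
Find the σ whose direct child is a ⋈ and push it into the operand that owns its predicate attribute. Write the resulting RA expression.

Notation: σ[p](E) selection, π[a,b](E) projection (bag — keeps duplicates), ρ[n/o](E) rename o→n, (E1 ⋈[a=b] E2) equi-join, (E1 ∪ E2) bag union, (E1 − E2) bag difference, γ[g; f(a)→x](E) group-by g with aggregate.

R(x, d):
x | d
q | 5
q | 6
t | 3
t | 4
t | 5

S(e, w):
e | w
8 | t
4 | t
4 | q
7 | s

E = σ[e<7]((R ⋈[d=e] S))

σ filters on e, owned by the right side.
E' = (R ⋈[d=e] σ[e<7](S))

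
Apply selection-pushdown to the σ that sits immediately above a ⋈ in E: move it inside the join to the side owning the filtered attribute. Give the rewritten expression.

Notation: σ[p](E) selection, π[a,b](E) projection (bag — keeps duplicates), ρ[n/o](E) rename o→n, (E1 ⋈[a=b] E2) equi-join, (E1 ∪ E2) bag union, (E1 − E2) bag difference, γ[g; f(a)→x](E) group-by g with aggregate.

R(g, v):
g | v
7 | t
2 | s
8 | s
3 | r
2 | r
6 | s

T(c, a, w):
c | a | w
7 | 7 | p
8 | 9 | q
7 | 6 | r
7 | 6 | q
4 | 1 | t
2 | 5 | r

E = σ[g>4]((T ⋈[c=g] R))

σ filters on g, owned by the right side.
E' = (T ⋈[c=g] σ[g>4](R))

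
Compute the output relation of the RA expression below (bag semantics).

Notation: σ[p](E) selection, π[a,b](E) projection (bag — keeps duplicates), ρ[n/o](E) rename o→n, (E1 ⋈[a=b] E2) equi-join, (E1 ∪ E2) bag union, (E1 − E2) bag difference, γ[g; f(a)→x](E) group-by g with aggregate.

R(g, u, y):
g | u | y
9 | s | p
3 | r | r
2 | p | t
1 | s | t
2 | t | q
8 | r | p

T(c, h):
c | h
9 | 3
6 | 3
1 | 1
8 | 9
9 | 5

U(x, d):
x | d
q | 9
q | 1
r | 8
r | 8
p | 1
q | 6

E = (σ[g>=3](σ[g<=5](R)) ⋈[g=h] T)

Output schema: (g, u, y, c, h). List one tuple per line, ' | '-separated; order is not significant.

Per-node cardinality:
  R → 6
  σ[g<=5](R) → 4
  σ[g>=3](σ[g<=5](R)) → 1
  T → 5
  (σ[g>=3](σ[g<=5](R)) ⋈[g=h] T) → 2

== RESULT ==
g | u | y | c | h
3 | r | r | 6 | 3
3 | r | r | 9 | 3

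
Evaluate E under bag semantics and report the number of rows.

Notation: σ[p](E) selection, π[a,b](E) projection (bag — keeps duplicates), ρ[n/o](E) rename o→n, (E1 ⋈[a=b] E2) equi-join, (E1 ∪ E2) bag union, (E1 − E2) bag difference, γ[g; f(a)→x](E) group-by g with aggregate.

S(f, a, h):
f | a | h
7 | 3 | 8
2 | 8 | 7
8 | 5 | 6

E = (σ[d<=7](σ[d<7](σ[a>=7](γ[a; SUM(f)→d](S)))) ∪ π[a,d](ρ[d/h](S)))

Subexpression sizes:
  S → 3
  γ[a; SUM(f)→d](S) → 3
  σ[a>=7](γ[a; SUM(f)→d](S)) → 1
  σ[d<7](σ[a>=7](γ[a; SUM(f)→d](S))) → 1
  σ[d<=7](σ[d<7](σ[a>=7](γ[a; SUM(f)→d](S)))) → 1
  S → 3
  ρ[d/h](S) → 3
  π[a,d](ρ[d/h](S)) → 3
  (σ[d<=7](σ[d<7](σ[a>=7](γ[a; SUM(f)→d](S)))) ∪ π[a,d](ρ[d/h](S))) → 4

|E| = 4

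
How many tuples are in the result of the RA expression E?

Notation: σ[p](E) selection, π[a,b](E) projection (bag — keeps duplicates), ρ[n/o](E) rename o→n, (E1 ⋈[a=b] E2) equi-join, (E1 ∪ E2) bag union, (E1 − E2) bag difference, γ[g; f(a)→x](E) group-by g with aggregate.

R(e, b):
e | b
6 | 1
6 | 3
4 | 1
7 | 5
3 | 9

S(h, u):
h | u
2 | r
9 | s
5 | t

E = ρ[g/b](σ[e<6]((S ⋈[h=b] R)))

Per-node cardinality:
  S → 3
  R → 5
  (S ⋈[h=b] R) → 2
  σ[e<6]((S ⋈[h=b] R)) → 1
  ρ[g/b](σ[e<6]((S ⋈[h=b] R))) → 1

|E| = 1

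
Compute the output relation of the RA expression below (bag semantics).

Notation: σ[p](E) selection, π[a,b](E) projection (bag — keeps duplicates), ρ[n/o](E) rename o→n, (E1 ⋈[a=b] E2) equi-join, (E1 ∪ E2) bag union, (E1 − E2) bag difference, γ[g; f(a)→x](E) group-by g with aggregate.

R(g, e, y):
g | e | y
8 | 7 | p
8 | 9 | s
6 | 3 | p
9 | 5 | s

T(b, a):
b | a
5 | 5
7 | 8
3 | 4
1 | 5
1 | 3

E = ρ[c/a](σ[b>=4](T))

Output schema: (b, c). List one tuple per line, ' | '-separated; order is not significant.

Stepwise |·|:
  T → 5
  σ[b>=4](T) → 2
  ρ[c/a](σ[b>=4](T)) → 2

== RESULT ==
b | c
5 | 5
7 | 8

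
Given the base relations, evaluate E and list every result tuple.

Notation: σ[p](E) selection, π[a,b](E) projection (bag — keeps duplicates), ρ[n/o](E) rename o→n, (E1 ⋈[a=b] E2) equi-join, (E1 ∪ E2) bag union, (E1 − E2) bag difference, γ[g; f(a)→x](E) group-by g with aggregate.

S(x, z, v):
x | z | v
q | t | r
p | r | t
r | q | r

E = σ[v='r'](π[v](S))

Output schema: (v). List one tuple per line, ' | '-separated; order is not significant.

Subexpression sizes:
  S → 3
  π[v](S) → 3
  σ[v='r'](π[v](S)) → 2

== RESULT ==
v
r
r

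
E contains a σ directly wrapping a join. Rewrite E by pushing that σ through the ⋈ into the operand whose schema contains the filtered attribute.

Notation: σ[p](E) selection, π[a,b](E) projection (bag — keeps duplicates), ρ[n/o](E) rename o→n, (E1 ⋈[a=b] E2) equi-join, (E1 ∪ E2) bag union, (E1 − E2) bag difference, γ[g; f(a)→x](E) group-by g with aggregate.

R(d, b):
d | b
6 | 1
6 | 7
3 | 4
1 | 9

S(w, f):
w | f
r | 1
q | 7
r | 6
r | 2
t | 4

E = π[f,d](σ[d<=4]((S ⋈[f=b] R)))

σ filters on d, owned by the right side.
E' = π[f,d]((S ⋈[f=b] σ[d<=4](R)))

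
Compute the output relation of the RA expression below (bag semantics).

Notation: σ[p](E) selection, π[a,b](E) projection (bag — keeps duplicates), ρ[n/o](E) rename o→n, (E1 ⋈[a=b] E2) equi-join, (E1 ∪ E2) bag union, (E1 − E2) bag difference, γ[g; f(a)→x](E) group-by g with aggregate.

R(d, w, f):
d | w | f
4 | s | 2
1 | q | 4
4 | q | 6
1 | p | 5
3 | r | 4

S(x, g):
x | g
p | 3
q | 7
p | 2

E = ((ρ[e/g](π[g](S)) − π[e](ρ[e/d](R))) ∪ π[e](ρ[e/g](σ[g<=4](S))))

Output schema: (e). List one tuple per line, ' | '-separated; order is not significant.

Per-node cardinality:
  S → 3
  π[g](S) → 3
  ρ[e/g](π[g](S)) → 3
  R → 5
  ρ[e/d](R) → 5
  π[e](ρ[e/d](R)) → 5
  (ρ[e/g](π[g](S)) − π[e](ρ[e/d](R))) → 2
  S → 3
  σ[g<=4](S) → 2
  ρ[e/g](σ[g<=4](S)) → 2
  π[e](ρ[e/g](σ[g<=4](S))) → 2
  ((ρ[e/g](π[g](S)) − π[e](ρ[e/d](R))) ∪ π[e](ρ[e/g](σ[g<=4](S)))) → 4

== RESULT ==
e
2
2
3
7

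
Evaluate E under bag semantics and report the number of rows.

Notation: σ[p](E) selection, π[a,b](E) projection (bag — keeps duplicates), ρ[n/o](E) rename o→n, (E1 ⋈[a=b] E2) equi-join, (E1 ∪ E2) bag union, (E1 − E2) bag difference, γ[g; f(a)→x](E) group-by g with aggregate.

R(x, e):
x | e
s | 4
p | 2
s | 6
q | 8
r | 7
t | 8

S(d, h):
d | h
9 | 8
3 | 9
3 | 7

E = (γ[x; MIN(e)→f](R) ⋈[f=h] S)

Subexpression sizes:
  R → 6
  γ[x; MIN(e)→f](R) → 5
  S → 3
  (γ[x; MIN(e)→f](R) ⋈[f=h] S) → 3

|E| = 3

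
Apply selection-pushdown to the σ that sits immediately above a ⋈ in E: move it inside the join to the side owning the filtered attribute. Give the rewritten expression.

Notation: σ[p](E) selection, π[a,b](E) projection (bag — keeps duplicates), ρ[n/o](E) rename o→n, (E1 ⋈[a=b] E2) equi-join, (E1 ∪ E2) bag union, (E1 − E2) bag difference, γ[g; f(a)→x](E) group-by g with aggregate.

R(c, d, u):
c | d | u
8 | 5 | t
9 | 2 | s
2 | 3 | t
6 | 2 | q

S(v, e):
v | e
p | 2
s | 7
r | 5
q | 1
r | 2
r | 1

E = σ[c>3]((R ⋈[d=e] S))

σ filters on c, owned by the left side.
E' = (σ[c>3](R) ⋈[d=e] S)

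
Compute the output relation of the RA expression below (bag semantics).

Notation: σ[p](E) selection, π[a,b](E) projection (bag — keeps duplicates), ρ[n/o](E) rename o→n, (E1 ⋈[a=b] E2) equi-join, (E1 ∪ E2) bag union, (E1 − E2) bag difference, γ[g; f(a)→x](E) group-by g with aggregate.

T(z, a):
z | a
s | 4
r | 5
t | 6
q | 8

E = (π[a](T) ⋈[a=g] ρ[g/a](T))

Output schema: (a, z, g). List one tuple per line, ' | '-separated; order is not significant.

Stepwise |·|:
  T → 4
  π[a](T) → 4
  T → 4
  ρ[g/a](T) → 4
  (π[a](T) ⋈[a=g] ρ[g/a](T)) → 4

== RESULT ==
a | z | g
4 | s | 4
5 | r | 5
6 | t | 6
8 | q | 8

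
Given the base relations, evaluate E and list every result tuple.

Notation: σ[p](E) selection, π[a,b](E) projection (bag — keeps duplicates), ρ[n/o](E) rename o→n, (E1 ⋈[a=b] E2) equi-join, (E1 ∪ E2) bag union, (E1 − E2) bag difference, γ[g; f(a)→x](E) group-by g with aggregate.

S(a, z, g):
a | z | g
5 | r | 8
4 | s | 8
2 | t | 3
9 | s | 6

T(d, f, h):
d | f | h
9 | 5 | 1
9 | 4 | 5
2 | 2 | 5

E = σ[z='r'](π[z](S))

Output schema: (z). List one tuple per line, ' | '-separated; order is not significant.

Per-node cardinality:
  S → 4
  π[z](S) → 4
  σ[z='r'](π[z](S)) → 1

== RESULT ==
z
r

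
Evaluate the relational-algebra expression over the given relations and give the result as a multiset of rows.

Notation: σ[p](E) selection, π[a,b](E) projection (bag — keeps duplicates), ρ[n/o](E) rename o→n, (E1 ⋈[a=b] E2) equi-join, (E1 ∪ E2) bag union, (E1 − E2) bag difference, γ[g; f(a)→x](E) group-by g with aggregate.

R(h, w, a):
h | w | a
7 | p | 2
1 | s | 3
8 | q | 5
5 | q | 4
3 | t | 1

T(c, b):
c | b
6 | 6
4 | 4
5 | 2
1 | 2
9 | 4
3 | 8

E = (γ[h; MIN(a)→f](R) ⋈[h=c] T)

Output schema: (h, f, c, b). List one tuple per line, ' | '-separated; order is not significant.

Stepwise |·|:
  R → 5
  γ[h; MIN(a)→f](R) → 5
  T → 6
  (γ[h; MIN(a)→f](R) ⋈[h=c] T) → 3

== RESULT ==
h | f | c | b
1 | 3 | 1 | 2
3 | 1 | 3 | 8
5 | 4 | 5 | 2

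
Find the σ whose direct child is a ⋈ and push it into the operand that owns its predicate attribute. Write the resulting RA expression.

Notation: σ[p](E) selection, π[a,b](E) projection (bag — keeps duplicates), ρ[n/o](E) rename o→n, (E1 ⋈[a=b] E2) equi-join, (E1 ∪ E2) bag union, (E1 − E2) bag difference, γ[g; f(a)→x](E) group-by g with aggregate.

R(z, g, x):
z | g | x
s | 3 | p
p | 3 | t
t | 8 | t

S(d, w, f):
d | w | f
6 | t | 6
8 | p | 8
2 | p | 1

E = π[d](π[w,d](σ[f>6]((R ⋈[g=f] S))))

σ filters on f, owned by the right side.
E' = π[d](π[w,d]((R ⋈[g=f] σ[f>6](S))))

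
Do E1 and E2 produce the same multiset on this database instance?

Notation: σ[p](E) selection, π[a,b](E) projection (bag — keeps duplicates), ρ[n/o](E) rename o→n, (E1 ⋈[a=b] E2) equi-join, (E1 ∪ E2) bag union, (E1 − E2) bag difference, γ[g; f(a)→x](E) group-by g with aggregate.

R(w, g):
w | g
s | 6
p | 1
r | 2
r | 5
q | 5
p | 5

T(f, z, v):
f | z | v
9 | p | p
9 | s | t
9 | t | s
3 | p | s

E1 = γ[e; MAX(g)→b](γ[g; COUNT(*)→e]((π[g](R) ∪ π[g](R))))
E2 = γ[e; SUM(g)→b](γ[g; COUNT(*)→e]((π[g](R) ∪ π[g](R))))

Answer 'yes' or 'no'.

E1 subexpression sizes:
  R → 6
  π[g](R) → 6
  R → 6
  π[g](R) → 6
  (π[g](R) ∪ π[g](R)) → 12
  γ[g; COUNT(*)→e]((π[g](R) ∪ π[g](R))) → 4
  γ[e; MAX(g)→b](γ[g; COUNT(*)→e]((π[g](R) ∪ π[g](R)))) → 2
E2 subexpression sizes:
  R → 6
  π[g](R) → 6
  R → 6
  π[g](R) → 6
  (π[g](R) ∪ π[g](R)) → 12
  γ[g; COUNT(*)→e]((π[g](R) ∪ π[g](R))) → 4
  γ[e; SUM(g)→b](γ[g; COUNT(*)→e]((π[g](R) ∪ π[g](R)))) → 2

E1 result:
e | b
2 | 6
6 | 5
E2 result:
e | b
2 | 9
6 | 5
Witness: (2, 9) appears 0× in E1 but 1× in E2.

no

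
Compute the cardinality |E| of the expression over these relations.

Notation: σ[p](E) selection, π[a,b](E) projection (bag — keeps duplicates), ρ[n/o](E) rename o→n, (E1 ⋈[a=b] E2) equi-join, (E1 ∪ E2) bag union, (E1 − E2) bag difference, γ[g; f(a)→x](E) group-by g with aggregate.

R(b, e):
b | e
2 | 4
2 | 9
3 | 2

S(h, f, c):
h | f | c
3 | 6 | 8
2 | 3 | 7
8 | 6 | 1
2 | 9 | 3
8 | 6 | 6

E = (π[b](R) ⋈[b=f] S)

Row counts bottom-up:
  R → 3
  π[b](R) → 3
  S → 5
  (π[b](R) ⋈[b=f] S) → 1

|E| = 1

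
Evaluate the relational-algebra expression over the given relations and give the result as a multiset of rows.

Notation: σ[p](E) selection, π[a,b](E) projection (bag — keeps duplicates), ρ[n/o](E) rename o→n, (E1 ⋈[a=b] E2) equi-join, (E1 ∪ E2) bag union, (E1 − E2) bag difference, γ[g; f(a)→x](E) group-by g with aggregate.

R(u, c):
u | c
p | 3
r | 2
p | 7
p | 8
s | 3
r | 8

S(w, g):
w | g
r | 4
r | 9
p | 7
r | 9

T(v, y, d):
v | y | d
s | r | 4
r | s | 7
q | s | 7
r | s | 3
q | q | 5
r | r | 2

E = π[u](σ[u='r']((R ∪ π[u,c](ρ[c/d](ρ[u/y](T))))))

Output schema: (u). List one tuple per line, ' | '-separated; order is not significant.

Per-node cardinality:
  R → 6
  T → 6
  ρ[u/y](T) → 6
  ρ[c/d](ρ[u/y](T)) → 6
  π[u,c](ρ[c/d](ρ[u/y](T))) → 6
  (R ∪ π[u,c](ρ[c/d](ρ[u/y](T)))) → 12
  σ[u='r']((R ∪ π[u,c](ρ[c/d](ρ[u/y](T))))) → 4
  π[u](σ[u='r']((R ∪ π[u,c](ρ[c/d](ρ[u/y](T)))))) → 4

== RESULT ==
u
r
r
r
r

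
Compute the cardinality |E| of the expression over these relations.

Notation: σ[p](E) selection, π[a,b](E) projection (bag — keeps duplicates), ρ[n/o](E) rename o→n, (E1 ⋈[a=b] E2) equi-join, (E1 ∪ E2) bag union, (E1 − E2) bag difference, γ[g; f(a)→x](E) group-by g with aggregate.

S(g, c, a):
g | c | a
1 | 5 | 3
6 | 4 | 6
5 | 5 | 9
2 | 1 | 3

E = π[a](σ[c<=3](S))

Per-node cardinality:
  S → 4
  σ[c<=3](S) → 1
  π[a](σ[c<=3](S)) → 1

|E| = 1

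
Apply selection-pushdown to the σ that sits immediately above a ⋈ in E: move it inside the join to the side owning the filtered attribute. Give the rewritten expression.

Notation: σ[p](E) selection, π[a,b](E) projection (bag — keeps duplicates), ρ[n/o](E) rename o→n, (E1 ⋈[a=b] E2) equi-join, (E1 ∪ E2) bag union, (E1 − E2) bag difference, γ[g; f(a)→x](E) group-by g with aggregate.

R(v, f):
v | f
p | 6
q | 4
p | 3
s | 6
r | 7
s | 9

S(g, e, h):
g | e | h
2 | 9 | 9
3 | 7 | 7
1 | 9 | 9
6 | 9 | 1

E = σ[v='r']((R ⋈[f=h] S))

σ filters on v, owned by the left side.
E' = (σ[v='r'](R) ⋈[f=h] S)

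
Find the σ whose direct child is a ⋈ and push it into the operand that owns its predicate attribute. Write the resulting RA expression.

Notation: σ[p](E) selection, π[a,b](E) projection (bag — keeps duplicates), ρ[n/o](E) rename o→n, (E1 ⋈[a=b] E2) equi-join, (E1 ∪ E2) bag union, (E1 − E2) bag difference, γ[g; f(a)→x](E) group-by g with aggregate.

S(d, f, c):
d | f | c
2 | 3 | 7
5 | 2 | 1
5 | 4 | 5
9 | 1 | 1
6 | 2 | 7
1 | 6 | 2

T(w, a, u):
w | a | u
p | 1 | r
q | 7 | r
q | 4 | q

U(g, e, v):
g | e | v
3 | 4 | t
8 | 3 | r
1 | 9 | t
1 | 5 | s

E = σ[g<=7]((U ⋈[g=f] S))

σ filters on g, owned by the left side.
E' = (σ[g<=7](U) ⋈[g=f] S)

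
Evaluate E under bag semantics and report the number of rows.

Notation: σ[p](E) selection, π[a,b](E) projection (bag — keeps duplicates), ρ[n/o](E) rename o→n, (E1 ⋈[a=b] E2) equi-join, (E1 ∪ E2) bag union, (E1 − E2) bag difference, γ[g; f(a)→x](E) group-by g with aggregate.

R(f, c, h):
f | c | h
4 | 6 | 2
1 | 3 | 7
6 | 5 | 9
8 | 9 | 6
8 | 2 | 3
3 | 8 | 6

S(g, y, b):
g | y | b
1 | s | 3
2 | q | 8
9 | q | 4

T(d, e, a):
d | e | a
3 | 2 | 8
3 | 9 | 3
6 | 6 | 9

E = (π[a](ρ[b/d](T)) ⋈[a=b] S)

Per-node cardinality:
  T → 3
  ρ[b/d](T) → 3
  π[a](ρ[b/d](T)) → 3
  S → 3
  (π[a](ρ[b/d](T)) ⋈[a=b] S) → 2

|E| = 2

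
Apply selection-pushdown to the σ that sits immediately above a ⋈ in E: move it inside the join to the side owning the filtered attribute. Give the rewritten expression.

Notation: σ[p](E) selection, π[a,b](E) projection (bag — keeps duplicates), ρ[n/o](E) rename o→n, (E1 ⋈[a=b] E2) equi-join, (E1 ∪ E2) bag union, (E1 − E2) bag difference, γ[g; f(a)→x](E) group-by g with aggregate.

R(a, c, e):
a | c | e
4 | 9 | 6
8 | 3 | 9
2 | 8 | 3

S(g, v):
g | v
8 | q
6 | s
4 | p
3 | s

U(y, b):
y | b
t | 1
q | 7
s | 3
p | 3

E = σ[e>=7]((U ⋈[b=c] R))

σ filters on e, owned by the right side.
E' = (U ⋈[b=c] σ[e>=7](R))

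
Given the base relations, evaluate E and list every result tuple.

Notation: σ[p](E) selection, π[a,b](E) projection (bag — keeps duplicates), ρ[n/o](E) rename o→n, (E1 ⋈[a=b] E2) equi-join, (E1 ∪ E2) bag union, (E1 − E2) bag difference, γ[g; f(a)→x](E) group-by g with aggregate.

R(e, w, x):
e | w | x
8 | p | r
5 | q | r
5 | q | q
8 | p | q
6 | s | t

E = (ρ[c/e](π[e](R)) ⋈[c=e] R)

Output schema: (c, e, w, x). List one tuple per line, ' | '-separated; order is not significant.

Row counts bottom-up:
  R → 5
  π[e](R) → 5
  ρ[c/e](π[e](R)) → 5
  R → 5
  (ρ[c/e](π[e](R)) ⋈[c=e] R) → 9

== RESULT ==
c | e | w | x
5 | 5 | q | q
5 | 5 | q | q
5 | 5 | q | r
5 | 5 | q | r
6 | 6 | s | t
8 | 8 | p | q
8 | 8 | p | q
8 | 8 | p | r
8 | 8 | p | r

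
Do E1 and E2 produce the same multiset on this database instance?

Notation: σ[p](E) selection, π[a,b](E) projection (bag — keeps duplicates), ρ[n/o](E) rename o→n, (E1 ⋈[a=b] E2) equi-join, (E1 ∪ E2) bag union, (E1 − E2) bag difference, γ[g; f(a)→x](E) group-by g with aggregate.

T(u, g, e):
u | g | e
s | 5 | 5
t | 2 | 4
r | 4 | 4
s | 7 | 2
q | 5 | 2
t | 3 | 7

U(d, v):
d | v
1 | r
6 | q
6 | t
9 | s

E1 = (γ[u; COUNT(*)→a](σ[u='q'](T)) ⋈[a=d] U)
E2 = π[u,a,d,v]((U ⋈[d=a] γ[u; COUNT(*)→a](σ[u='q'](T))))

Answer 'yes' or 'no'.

E1 stepwise |·|:
  T → 6
  σ[u='q'](T) → 1
  γ[u; COUNT(*)→a](σ[u='q'](T)) → 1
  U → 4
  (γ[u; COUNT(*)→a](σ[u='q'](T)) ⋈[a=d] U) → 1
E2 stepwise |·|:
  U → 4
  T → 6
  σ[u='q'](T) → 1
  γ[u; COUNT(*)→a](σ[u='q'](T)) → 1
  (U ⋈[d=a] γ[u; COUNT(*)→a](σ[u='q'](T))) → 1
  π[u,a,d,v]((U ⋈[d=a] γ[u; COUNT(*)→a](σ[u='q'](T)))) → 1

E1 and E2 produce the same multiset:
u | a | d | v
q | 1 | 1 | r

yes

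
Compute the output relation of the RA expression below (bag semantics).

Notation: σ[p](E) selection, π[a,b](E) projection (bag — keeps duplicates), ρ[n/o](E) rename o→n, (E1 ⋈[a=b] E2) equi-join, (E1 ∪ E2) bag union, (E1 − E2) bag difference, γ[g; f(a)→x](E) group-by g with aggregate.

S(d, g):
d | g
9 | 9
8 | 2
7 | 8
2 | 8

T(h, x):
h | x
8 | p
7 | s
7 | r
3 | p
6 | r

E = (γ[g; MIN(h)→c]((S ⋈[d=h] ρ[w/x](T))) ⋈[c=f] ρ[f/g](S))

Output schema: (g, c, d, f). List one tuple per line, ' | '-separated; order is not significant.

Stepwise |·|:
  S → 4
  T → 5
  ρ[w/x](T) → 5
  (S ⋈[d=h] ρ[w/x](T)) → 3
  γ[g; MIN(h)→c]((S ⋈[d=h] ρ[w/x](T))) → 2
  S → 4
  ρ[f/g](S) → 4
  (γ[g; MIN(h)→c]((S ⋈[d=h] ρ[w/x](T))) ⋈[c=f] ρ[f/g](S)) → 2

== RESULT ==
g | c | d | f
2 | 8 | 2 | 8
2 | 8 | 7 | 8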